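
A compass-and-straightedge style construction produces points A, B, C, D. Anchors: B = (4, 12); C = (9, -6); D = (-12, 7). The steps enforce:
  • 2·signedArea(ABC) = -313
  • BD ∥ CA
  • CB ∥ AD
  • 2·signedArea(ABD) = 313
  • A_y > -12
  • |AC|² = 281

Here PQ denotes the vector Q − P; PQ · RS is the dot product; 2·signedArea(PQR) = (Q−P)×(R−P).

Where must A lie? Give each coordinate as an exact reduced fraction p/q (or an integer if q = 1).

1. A_x = -7  [CB ∥ AD ∩ BD ∥ CA]
2. A_y = -11  [CB ∥ AD ∩ BD ∥ CA]
   → A = (-7, -11)

A = (-7, -11)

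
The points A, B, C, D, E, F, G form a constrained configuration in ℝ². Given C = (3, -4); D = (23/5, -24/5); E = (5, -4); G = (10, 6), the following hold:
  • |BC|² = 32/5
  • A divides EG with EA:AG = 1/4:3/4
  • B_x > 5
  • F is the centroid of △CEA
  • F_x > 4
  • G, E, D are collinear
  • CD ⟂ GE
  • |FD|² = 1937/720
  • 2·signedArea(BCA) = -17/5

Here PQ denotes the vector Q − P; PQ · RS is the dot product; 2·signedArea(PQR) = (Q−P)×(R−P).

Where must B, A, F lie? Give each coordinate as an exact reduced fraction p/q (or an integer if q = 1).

1. A_x = 25/4  [A divides EG with EA:AG = 1/4:3/4]
2. A_y = -3/2  [A divides EG with EA:AG = 1/4:3/4]
   → A = (25/4, -3/2)
3. F_x = 19/4  [F is the centroid of △CEA]
4. F_y = -19/6  [F is the centroid of △CEA]
   → F = (19/4, -19/6)
5. B_x = 27/5  [line -5/2·x + 13/4·y + 239/10 = 0 ∩ |BC|² = 32/5]
6. B_y = -16/5  [line -5/2·x + 13/4·y + 239/10 = 0 ∩ |BC|² = 32/5]
   → B = (27/5, -16/5)

A = (25/4, -3/2)
B = (27/5, -16/5)
F = (19/4, -19/6)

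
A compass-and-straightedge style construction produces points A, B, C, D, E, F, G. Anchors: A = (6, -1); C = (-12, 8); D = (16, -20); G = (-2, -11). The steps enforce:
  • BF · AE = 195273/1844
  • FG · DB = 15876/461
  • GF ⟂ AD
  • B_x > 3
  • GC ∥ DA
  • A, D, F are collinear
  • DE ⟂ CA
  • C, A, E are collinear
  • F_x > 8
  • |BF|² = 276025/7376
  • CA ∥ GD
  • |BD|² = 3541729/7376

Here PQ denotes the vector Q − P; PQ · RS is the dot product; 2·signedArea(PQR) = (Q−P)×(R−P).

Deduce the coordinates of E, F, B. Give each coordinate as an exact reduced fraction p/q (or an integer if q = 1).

1. E_x = 108/5  [C, A, E are collinear ∩ DE ⟂ CA]
2. E_y = -44/5  [C, A, E are collinear ∩ DE ⟂ CA]
   → E = (108/5, -44/5)
3. F_x = 3866/461  [A, D, F are collinear ∩ GF ⟂ AD]
4. F_y = -2551/461  [A, D, F are collinear ∩ GF ⟂ AD]
   → F = (3866/461, -2551/461)
5. B_x = 3033/922  [BF · AE = 195273/1844 ∩ FG · DB = 15876/461]
6. B_y = -3965/1844  [BF · AE = 195273/1844 ∩ FG · DB = 15876/461]
   → B = (3033/922, -3965/1844)

B = (3033/922, -3965/1844)
E = (108/5, -44/5)
F = (3866/461, -2551/461)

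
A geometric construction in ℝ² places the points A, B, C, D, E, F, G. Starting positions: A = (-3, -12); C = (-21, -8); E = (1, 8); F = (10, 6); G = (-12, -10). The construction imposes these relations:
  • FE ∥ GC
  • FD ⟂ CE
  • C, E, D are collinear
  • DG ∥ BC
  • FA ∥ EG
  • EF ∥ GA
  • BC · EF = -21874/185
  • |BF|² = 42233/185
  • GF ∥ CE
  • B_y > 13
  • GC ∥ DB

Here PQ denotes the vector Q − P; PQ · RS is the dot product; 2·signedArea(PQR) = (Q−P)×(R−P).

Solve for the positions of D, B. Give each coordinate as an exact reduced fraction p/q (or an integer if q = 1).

1. D_x = 1098/185  [C, E, D are collinear ∩ FD ⟂ CE]
2. D_y = 2144/185  [C, E, D are collinear ∩ FD ⟂ CE]
   → D = (1098/185, 2144/185)
3. B_x = -567/185  [DG ∥ BC ∩ GC ∥ DB]
4. B_y = 2514/185  [DG ∥ BC ∩ GC ∥ DB]
   → B = (-567/185, 2514/185)

B = (-567/185, 2514/185)
D = (1098/185, 2144/185)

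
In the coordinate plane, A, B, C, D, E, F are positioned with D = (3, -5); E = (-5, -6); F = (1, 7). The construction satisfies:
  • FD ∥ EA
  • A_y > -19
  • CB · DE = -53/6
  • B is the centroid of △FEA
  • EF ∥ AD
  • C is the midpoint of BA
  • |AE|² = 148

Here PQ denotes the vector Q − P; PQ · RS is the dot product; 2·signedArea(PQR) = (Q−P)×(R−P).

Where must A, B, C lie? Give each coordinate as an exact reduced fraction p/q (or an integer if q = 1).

1. A_x = -3  [EF ∥ AD ∩ FD ∥ EA]
2. A_y = -18  [EF ∥ AD ∩ FD ∥ EA]
   → A = (-3, -18)
3. B_x = -7/3  [B is the centroid of △FEA]
4. B_y = -17/3  [B is the centroid of △FEA]
   → B = (-7/3, -17/3)
5. C_x = -8/3  [C is the midpoint of BA]
6. C_y = -71/6  [C is the midpoint of BA]
   → C = (-8/3, -71/6)

A = (-3, -18)
B = (-7/3, -17/3)
C = (-8/3, -71/6)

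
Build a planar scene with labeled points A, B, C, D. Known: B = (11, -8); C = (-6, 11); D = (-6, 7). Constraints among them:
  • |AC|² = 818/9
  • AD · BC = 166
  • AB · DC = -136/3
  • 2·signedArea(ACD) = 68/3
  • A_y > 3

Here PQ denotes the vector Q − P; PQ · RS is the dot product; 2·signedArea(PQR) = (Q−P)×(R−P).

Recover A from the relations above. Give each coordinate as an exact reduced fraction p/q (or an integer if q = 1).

1. A_x = -1/3  [AB · DC = -136/3 ∩ AD · BC = 166]
2. A_y = 10/3  [AB · DC = -136/3 ∩ AD · BC = 166]
   → A = (-1/3, 10/3)

A = (-1/3, 10/3)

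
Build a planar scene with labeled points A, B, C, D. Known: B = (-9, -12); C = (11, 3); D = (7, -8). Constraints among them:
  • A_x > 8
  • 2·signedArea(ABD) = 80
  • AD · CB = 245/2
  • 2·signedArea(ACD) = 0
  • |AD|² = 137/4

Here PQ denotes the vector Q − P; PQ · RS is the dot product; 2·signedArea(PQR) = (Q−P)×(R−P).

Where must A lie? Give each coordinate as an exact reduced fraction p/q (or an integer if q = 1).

A = (9, -5/2)

1. A_x = 9  [2·signedArea(ACD) = 0 ∩ 2·signedArea(ABD) = 80]
2. A_y = -5/2  [2·signedArea(ACD) = 0 ∩ 2·signedArea(ABD) = 80]
   → A = (9, -5/2)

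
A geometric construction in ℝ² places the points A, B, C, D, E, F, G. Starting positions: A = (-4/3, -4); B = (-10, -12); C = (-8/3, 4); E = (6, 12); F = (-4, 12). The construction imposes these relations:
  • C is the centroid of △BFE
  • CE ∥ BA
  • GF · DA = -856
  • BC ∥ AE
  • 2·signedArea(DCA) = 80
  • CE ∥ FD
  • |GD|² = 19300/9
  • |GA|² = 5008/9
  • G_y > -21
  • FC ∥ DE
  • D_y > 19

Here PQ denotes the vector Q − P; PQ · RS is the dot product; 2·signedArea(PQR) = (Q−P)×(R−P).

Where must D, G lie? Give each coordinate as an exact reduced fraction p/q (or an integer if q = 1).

1. D_x = 14/3  [FC ∥ DE ∩ CE ∥ FD]
2. D_y = 20  [FC ∥ DE ∩ CE ∥ FD]
   → D = (14/3, 20)
3. G_x = -56/3  [line 6·x + 24·y + 592 = 0 ∩ |GD|² = 19300/9]
4. G_y = -20  [line 6·x + 24·y + 592 = 0 ∩ |GD|² = 19300/9]
   → G = (-56/3, -20)

D = (14/3, 20)
G = (-56/3, -20)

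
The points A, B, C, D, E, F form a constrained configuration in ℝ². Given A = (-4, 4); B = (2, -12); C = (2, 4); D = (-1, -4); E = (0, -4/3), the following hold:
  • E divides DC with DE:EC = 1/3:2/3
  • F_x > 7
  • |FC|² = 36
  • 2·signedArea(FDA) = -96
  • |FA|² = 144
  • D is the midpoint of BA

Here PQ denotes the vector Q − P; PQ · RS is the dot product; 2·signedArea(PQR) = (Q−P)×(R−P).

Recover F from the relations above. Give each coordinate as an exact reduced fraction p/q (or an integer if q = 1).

F = (8, 4)

1. F_x = 8  [line -8·x + -3·y + 76 = 0 ∩ |FA|² = 144]
2. F_y = 4  [line -8·x + -3·y + 76 = 0 ∩ |FA|² = 144]
   → F = (8, 4)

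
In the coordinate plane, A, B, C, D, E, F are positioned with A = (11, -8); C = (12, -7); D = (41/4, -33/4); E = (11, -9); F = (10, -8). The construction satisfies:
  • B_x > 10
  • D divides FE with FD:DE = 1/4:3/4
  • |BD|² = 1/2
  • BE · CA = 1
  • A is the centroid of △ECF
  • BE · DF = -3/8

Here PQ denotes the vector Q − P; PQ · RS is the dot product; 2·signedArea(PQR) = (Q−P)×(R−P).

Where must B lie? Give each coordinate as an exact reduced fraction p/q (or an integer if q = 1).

1. B_x = 43/4  [BE · DF = -3/8 ∩ BE · CA = 1]
2. B_y = -31/4  [BE · DF = -3/8 ∩ BE · CA = 1]
   → B = (43/4, -31/4)

B = (43/4, -31/4)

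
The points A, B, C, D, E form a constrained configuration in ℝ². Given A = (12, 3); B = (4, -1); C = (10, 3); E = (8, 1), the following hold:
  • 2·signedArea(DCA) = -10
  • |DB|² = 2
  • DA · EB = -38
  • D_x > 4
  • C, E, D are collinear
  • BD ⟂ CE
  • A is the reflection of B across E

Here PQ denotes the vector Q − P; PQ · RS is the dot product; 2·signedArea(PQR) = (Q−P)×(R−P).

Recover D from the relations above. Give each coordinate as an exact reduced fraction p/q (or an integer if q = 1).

D = (5, -2)

1. D_x = 5  [C, E, D are collinear ∩ BD ⟂ CE]
2. D_y = -2  [C, E, D are collinear ∩ BD ⟂ CE]
   → D = (5, -2)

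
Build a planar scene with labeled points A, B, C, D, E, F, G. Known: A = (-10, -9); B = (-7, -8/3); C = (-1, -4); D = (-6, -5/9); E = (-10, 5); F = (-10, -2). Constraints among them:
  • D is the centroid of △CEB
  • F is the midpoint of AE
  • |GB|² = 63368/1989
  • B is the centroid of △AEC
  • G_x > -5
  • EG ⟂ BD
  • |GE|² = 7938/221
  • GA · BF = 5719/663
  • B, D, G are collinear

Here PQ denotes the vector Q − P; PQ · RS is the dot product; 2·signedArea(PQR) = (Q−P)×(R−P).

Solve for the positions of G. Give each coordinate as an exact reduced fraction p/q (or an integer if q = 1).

G = (-1013/221, 538/221)

1. G_x = -1013/221  [B, D, G are collinear ∩ EG ⟂ BD]
2. G_y = 538/221  [B, D, G are collinear ∩ EG ⟂ BD]
   → G = (-1013/221, 538/221)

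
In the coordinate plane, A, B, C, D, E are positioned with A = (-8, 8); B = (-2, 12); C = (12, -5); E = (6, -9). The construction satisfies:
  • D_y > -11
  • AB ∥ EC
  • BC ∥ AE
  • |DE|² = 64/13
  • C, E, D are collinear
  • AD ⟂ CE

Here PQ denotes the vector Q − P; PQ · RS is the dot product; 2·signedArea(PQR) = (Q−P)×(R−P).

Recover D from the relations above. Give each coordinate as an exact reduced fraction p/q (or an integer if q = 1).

D = (54/13, -133/13)

1. D_x = 54/13  [C, E, D are collinear ∩ AD ⟂ CE]
2. D_y = -133/13  [C, E, D are collinear ∩ AD ⟂ CE]
   → D = (54/13, -133/13)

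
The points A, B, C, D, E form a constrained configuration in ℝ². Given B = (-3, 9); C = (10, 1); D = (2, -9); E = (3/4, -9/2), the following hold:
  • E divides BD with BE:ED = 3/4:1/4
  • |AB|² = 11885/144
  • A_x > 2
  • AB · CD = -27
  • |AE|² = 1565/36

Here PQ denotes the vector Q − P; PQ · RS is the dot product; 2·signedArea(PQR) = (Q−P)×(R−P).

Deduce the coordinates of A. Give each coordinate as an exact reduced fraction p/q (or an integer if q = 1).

1. A_x = 31/12  [line 8·x + 10·y + -39 = 0 ∩ |AB|² = 11885/144]
2. A_y = 11/6  [line 8·x + 10·y + -39 = 0 ∩ |AB|² = 11885/144]
   → A = (31/12, 11/6)

A = (31/12, 11/6)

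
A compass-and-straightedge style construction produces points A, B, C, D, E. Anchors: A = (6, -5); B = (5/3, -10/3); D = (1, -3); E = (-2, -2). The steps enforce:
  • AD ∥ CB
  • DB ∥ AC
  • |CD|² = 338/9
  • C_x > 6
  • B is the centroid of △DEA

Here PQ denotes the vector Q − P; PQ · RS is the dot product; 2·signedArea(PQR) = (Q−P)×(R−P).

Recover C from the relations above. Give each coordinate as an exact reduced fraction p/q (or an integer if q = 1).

1. C_x = 20/3  [AD ∥ CB ∩ DB ∥ AC]
2. C_y = -16/3  [AD ∥ CB ∩ DB ∥ AC]
   → C = (20/3, -16/3)

C = (20/3, -16/3)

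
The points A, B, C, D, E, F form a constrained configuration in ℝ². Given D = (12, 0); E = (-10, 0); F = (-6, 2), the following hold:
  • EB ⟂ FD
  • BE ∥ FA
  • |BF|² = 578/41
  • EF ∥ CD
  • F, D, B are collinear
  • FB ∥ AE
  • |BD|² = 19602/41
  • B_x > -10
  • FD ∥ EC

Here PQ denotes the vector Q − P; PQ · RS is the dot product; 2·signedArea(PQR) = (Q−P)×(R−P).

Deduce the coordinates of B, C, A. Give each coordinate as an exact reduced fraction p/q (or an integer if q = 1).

1. B_x = -399/41  [F, D, B are collinear ∩ EB ⟂ FD]
2. B_y = 99/41  [F, D, B are collinear ∩ EB ⟂ FD]
   → B = (-399/41, 99/41)
3. C_x = 8  [EF ∥ CD ∩ FD ∥ EC]
4. C_y = -2  [EF ∥ CD ∩ FD ∥ EC]
   → C = (8, -2)
5. A_x = -257/41  [FB ∥ AE ∩ BE ∥ FA]
6. A_y = -17/41  [FB ∥ AE ∩ BE ∥ FA]
   → A = (-257/41, -17/41)

A = (-257/41, -17/41)
B = (-399/41, 99/41)
C = (8, -2)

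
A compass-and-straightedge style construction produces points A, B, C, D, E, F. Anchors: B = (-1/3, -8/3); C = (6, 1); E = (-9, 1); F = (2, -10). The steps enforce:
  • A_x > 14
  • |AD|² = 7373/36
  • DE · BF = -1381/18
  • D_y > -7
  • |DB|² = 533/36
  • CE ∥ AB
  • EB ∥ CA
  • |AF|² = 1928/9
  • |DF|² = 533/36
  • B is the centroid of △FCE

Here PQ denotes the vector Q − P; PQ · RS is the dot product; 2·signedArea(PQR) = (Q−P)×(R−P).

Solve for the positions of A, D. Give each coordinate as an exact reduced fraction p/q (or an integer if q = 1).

A = (44/3, -8/3)
D = (5/6, -19/3)

1. A_x = 44/3  [CE ∥ AB ∩ EB ∥ CA]
2. A_y = -8/3  [CE ∥ AB ∩ EB ∥ CA]
   → A = (44/3, -8/3)
3. D_x = 5/6  [line -7/3·x + 22/3·y + 871/18 = 0 ∩ |DF|² = 533/36]
4. D_y = -19/3  [line -7/3·x + 22/3·y + 871/18 = 0 ∩ |DF|² = 533/36]
   → D = (5/6, -19/3)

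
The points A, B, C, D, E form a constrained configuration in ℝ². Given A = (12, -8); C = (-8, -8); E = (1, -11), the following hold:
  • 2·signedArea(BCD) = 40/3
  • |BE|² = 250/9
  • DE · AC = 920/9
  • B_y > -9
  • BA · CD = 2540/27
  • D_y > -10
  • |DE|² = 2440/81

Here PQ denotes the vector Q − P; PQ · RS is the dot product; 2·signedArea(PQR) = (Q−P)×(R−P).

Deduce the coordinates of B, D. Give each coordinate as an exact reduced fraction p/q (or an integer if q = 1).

B = (16/3, -8)
D = (55/9, -9)

1. D_x = 55/9  [DE · AC = 920/9]
2. D_y = -9  [|DE|² = 2440/81]
   → D = (55/9, -9)
3. B_x = 16/3  [BA · CD = 2540/27 ∩ 2·signedArea(BCD) = 40/3]
4. B_y = -8  [BA · CD = 2540/27 ∩ 2·signedArea(BCD) = 40/3]
   → B = (16/3, -8)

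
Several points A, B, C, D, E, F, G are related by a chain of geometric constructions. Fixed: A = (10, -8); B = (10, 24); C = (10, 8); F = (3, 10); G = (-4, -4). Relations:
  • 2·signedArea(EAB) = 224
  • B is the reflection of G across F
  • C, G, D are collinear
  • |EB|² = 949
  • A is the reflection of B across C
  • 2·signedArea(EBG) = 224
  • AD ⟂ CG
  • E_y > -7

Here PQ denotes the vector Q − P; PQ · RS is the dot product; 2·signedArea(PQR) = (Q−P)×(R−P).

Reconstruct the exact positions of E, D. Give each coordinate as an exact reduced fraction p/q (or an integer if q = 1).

D = (178/85, 104/85)
E = (3, -6)

1. E_x = 3  [2·signedArea(EBG) = 224 ∩ 2·signedArea(EAB) = 224]
2. E_y = -6  [2·signedArea(EBG) = 224 ∩ 2·signedArea(EAB) = 224]
   → E = (3, -6)
3. D_x = 178/85  [C, G, D are collinear ∩ AD ⟂ CG]
4. D_y = 104/85  [C, G, D are collinear ∩ AD ⟂ CG]
   → D = (178/85, 104/85)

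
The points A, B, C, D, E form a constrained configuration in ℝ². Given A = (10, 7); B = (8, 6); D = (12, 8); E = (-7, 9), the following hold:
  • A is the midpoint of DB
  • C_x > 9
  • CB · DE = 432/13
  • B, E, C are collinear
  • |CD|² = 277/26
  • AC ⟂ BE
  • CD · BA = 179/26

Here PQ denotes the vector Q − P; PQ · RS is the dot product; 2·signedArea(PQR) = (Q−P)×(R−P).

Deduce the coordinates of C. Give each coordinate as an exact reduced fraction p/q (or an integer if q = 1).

C = (253/26, 147/26)

1. C_x = 253/26  [B, E, C are collinear ∩ AC ⟂ BE]
2. C_y = 147/26  [B, E, C are collinear ∩ AC ⟂ BE]
   → C = (253/26, 147/26)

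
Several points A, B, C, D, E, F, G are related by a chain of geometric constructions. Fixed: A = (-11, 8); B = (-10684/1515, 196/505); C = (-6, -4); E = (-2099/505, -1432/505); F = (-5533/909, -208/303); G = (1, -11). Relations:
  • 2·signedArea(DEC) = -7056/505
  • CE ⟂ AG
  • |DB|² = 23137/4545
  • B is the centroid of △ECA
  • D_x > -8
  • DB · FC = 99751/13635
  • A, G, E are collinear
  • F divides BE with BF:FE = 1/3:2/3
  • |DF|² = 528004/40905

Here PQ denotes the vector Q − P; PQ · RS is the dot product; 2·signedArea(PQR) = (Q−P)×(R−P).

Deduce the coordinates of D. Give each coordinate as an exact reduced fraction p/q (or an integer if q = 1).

1. D_x = -3827/505  [2·signedArea(DEC) = -7056/505 ∩ DB · FC = 99751/13635]
2. D_y = 1304/505  [2·signedArea(DEC) = -7056/505 ∩ DB · FC = 99751/13635]
   → D = (-3827/505, 1304/505)

D = (-3827/505, 1304/505)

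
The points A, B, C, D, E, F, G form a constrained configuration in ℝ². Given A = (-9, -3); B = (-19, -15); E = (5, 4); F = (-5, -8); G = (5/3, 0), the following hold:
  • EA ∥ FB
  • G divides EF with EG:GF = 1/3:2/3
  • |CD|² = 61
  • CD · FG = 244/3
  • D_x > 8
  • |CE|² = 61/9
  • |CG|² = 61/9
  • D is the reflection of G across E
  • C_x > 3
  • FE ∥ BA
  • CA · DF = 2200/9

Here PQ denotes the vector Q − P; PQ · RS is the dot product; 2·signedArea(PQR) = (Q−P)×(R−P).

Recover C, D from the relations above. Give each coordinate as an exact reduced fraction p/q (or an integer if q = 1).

C = (10/3, 2)
D = (25/3, 8)

1. D_x = 25/3  [D is the reflection of G across E]
2. D_y = 8  [D is the reflection of G across E]
   → D = (25/3, 8)
3. C_x = 10/3  [line -20/3·x + -8·y + 344/9 = 0 ∩ |CE|² = 61/9]
4. C_y = 2  [line -20/3·x + -8·y + 344/9 = 0 ∩ |CE|² = 61/9]
   → C = (10/3, 2)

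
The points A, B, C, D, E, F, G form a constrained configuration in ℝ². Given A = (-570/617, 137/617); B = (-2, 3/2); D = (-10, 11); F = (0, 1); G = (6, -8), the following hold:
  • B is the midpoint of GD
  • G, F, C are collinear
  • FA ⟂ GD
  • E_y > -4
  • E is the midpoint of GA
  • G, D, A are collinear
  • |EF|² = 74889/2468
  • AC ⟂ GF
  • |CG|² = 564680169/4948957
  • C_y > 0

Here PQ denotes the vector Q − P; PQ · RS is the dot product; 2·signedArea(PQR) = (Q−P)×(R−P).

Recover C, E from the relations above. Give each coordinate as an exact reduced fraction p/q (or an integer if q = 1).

C = (600/8021, 7121/8021)
E = (1566/617, -4799/1234)

1. C_x = 600/8021  [G, F, C are collinear ∩ AC ⟂ GF]
2. C_y = 7121/8021  [G, F, C are collinear ∩ AC ⟂ GF]
   → C = (600/8021, 7121/8021)
3. E_x = 1566/617  [E is the midpoint of GA]
4. E_y = -4799/1234  [E is the midpoint of GA]
   → E = (1566/617, -4799/1234)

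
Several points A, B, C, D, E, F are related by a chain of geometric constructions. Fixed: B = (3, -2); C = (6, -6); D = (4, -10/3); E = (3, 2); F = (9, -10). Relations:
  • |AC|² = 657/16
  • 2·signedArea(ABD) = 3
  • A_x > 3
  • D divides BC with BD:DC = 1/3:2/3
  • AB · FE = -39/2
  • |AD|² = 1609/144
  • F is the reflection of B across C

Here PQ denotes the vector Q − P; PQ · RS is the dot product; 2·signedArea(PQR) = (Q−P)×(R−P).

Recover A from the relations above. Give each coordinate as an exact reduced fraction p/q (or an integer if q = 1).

1. A_x = 15/4  [2·signedArea(ABD) = 3 ∩ AB · FE = -39/2]
2. A_y = 0  [2·signedArea(ABD) = 3 ∩ AB · FE = -39/2]
   → A = (15/4, 0)

A = (15/4, 0)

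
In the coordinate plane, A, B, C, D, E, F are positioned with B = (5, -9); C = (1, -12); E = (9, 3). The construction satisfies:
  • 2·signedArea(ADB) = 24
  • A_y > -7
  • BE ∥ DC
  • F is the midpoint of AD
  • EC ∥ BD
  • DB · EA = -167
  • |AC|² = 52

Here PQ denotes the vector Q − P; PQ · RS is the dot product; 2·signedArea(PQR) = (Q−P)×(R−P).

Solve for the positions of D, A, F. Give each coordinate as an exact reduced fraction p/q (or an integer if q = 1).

1. D_x = -3  [BE ∥ DC ∩ EC ∥ BD]
2. D_y = -24  [BE ∥ DC ∩ EC ∥ BD]
   → D = (-3, -24)
3. A_x = 5  [2·signedArea(ADB) = 24 ∩ DB · EA = -167]
4. A_y = -6  [2·signedArea(ADB) = 24 ∩ DB · EA = -167]
   → A = (5, -6)
5. F_x = 1  [F is the midpoint of AD]
6. F_y = -15  [F is the midpoint of AD]
   → F = (1, -15)

A = (5, -6)
D = (-3, -24)
F = (1, -15)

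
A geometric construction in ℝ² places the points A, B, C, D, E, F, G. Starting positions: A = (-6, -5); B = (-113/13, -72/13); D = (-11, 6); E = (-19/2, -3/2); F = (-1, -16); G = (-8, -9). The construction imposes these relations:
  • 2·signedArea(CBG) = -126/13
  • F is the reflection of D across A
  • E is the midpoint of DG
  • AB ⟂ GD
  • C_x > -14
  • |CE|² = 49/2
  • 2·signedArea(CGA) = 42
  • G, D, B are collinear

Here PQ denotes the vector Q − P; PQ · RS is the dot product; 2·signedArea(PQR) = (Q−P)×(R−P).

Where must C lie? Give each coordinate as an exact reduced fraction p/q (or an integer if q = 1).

1. C_x = -13  [2·signedArea(CBG) = -126/13 ∩ 2·signedArea(CGA) = 42]
2. C_y = 2  [2·signedArea(CBG) = -126/13 ∩ 2·signedArea(CGA) = 42]
   → C = (-13, 2)

C = (-13, 2)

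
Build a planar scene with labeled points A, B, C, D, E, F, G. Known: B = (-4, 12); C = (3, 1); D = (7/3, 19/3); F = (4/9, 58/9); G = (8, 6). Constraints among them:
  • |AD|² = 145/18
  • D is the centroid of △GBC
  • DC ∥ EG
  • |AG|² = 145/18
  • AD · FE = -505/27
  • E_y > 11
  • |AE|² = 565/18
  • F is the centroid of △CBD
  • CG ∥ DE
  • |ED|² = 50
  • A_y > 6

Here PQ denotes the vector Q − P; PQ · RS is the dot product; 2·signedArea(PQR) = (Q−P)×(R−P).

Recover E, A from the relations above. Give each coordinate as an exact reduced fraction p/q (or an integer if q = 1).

A = (31/6, 37/6)
E = (22/3, 34/3)

1. E_x = 22/3  [DC ∥ EG ∩ CG ∥ DE]
2. E_y = 34/3  [DC ∥ EG ∩ CG ∥ DE]
   → E = (22/3, 34/3)
3. A_x = 31/6  [line -62/9·x + -44/9·y + 1775/27 = 0 ∩ |AG|² = 145/18]
4. A_y = 37/6  [line -62/9·x + -44/9·y + 1775/27 = 0 ∩ |AG|² = 145/18]
   → A = (31/6, 37/6)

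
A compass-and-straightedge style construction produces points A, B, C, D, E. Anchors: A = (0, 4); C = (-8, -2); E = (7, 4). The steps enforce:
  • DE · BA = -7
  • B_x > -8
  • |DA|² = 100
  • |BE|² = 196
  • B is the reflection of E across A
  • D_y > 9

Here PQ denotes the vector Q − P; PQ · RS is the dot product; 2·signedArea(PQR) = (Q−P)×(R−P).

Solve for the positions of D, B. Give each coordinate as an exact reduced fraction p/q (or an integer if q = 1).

B = (-7, 4)
D = (8, 10)

1. B_x = -7  [B is the reflection of E across A]
2. B_y = 4  [B is the reflection of E across A]
   → B = (-7, 4)
3. D_x = 8  [DE · BA = -7]
4. D_y = 10  [|DA|² = 100]
   → D = (8, 10)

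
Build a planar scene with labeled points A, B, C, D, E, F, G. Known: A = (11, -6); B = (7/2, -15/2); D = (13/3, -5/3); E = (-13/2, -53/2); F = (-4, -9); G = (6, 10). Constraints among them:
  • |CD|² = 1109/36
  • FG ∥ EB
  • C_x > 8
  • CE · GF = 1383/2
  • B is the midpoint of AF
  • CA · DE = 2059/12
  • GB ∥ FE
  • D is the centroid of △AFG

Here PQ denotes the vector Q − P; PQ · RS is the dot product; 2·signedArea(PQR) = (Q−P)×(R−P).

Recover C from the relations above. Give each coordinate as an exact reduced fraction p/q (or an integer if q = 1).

C = (17/2, 2)

1. C_x = 17/2  [CA · DE = 2059/12 ∩ CE · GF = 1383/2]
2. C_y = 2  [CA · DE = 2059/12 ∩ CE · GF = 1383/2]
   → C = (17/2, 2)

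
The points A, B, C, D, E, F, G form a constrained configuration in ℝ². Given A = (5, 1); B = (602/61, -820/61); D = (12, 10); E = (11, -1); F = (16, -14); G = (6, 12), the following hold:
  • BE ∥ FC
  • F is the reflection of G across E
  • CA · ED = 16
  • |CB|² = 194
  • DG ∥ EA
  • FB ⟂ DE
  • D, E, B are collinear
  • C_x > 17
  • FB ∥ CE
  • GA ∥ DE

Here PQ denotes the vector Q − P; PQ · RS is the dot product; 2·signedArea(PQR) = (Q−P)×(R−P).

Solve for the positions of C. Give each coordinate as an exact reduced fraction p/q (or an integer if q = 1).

1. C_x = 1045/61  [FB ∥ CE ∩ BE ∥ FC]
2. C_y = -95/61  [FB ∥ CE ∩ BE ∥ FC]
   → C = (1045/61, -95/61)

C = (1045/61, -95/61)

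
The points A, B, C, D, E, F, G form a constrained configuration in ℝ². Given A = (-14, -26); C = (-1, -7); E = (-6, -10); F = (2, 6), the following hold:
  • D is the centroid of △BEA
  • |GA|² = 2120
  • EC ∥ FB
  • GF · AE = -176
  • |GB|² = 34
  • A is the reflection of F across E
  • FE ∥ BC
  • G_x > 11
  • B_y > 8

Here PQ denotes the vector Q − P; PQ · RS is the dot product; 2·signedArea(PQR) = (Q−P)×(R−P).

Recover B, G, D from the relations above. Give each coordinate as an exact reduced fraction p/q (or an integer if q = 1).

B = (7, 9)
D = (-13/3, -9)
G = (12, 12)

1. B_x = 7  [FE ∥ BC ∩ EC ∥ FB]
2. B_y = 9  [FE ∥ BC ∩ EC ∥ FB]
   → B = (7, 9)
3. G_x = 12  [line -8·x + -16·y + 288 = 0 ∩ |GA|² = 2120]
4. G_y = 12  [line -8·x + -16·y + 288 = 0 ∩ |GA|² = 2120]
   → G = (12, 12)
5. D_x = -13/3  [D is the centroid of △BEA]
6. D_y = -9  [D is the centroid of △BEA]
   → D = (-13/3, -9)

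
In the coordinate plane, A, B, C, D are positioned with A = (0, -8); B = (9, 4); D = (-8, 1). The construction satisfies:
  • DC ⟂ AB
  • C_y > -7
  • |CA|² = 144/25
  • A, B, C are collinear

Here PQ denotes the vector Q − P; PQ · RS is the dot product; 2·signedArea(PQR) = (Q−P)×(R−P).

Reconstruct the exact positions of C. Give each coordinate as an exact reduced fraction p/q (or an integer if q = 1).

1. C_x = 36/25  [A, B, C are collinear ∩ DC ⟂ AB]
2. C_y = -152/25  [A, B, C are collinear ∩ DC ⟂ AB]
   → C = (36/25, -152/25)

C = (36/25, -152/25)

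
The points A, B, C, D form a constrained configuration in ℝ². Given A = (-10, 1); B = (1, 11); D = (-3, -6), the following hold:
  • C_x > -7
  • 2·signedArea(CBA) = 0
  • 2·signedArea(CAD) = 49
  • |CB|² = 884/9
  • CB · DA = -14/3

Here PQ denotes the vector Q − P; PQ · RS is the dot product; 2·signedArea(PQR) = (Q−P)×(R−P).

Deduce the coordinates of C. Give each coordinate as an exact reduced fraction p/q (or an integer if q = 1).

C = (-19/3, 13/3)

1. C_x = -19/3  [2·signedArea(CBA) = 0 ∩ CB · DA = -14/3]
2. C_y = 13/3  [2·signedArea(CBA) = 0 ∩ CB · DA = -14/3]
   → C = (-19/3, 13/3)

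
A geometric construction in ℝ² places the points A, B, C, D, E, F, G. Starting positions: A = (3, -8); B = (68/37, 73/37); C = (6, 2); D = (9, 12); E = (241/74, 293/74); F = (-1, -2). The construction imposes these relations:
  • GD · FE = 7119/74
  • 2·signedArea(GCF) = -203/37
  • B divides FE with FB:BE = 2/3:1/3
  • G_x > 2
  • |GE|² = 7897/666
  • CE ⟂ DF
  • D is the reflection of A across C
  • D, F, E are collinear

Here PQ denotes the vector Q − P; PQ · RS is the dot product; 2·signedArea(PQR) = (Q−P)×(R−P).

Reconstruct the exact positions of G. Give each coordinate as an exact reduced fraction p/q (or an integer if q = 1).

1. G_x = 253/111  [2·signedArea(GCF) = -203/37 ∩ GD · FE = 7119/74]
2. G_y = 73/111  [2·signedArea(GCF) = -203/37 ∩ GD · FE = 7119/74]
   → G = (253/111, 73/111)

G = (253/111, 73/111)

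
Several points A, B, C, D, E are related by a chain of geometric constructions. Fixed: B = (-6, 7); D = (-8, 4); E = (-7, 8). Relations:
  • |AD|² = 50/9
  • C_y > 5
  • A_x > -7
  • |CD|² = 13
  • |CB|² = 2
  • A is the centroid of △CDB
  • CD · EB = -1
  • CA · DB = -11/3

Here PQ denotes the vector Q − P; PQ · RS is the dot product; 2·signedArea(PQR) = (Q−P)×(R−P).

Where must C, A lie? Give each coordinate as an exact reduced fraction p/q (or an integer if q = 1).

A = (-19/3, 17/3)
C = (-5, 6)

1. C_x = -5  [line -1·x + 1·y + -11 = 0 ∩ |CD|² = 13]
2. C_y = 6  [line -1·x + 1·y + -11 = 0 ∩ |CD|² = 13]
   → C = (-5, 6)
3. A_x = -19/3  [CA · DB = -11/3 ∩ A is the centroid of △CDB]
4. A_y = 17/3  [CA · DB = -11/3 ∩ A is the centroid of △CDB]
   → A = (-19/3, 17/3)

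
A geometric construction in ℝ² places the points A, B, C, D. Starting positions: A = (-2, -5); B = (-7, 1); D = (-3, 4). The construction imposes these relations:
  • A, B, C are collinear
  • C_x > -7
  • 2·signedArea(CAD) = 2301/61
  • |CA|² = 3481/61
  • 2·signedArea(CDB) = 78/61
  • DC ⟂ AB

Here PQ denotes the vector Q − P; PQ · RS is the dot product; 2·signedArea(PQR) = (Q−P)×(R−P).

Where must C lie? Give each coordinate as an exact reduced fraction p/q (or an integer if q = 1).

C = (-417/61, 49/61)

1. C_x = -417/61  [A, B, C are collinear ∩ DC ⟂ AB]
2. C_y = 49/61  [A, B, C are collinear ∩ DC ⟂ AB]
   → C = (-417/61, 49/61)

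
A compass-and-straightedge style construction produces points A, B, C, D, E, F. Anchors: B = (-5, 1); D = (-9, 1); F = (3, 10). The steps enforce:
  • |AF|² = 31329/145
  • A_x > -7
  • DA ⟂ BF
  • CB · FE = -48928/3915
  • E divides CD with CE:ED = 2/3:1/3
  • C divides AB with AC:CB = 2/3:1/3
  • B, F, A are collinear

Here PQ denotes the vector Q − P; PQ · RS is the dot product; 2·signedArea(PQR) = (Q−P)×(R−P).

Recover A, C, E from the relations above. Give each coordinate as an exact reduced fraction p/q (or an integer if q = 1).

A = (-981/145, -143/145)
C = (-2431/435, 49/145)
E = (-10261/1305, 113/145)

1. A_x = -981/145  [B, F, A are collinear ∩ DA ⟂ BF]
2. A_y = -143/145  [B, F, A are collinear ∩ DA ⟂ BF]
   → A = (-981/145, -143/145)
3. C_x = -2431/435  [C divides AB with AC:CB = 2/3:1/3]
4. C_y = 49/145  [C divides AB with AC:CB = 2/3:1/3]
   → C = (-2431/435, 49/145)
5. E_x = -10261/1305  [E divides CD with CE:ED = 2/3:1/3]
6. E_y = 113/145  [E divides CD with CE:ED = 2/3:1/3]
   → E = (-10261/1305, 113/145)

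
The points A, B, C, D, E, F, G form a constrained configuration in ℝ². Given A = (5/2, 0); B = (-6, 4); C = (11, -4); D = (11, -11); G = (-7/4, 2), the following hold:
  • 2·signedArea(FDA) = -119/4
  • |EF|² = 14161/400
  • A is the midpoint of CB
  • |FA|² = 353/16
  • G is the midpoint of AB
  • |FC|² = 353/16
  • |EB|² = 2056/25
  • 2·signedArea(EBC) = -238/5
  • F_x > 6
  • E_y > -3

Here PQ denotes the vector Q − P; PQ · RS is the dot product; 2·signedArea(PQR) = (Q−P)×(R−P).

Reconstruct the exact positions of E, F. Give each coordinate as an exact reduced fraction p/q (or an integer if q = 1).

E = (4/5, -2)
F = (27/4, -2)

1. F_x = 27/4  [line -11·x + -17/2·y + 229/4 = 0 ∩ |FA|² = 353/16]
2. F_y = -2  [line -11·x + -17/2·y + 229/4 = 0 ∩ |FA|² = 353/16]
   → F = (27/4, -2)
3. E_x = 4/5  [line 8·x + 17·y + 138/5 = 0 ∩ |EF|² = 14161/400]
4. E_y = -2  [line 8·x + 17·y + 138/5 = 0 ∩ |EF|² = 14161/400]
   → E = (4/5, -2)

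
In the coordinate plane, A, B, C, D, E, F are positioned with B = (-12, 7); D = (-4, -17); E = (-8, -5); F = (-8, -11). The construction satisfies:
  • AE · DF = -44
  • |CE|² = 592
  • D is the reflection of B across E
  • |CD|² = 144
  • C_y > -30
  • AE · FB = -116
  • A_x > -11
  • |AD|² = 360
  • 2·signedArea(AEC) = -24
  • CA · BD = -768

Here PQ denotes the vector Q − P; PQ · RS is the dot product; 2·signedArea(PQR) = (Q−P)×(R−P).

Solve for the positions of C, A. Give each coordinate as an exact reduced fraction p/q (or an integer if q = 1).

A = (-10, 1)
C = (-4, -29)

1. A_x = -10  [AE · DF = -44 ∩ AE · FB = -116]
2. A_y = 1  [AE · DF = -44 ∩ AE · FB = -116]
   → A = (-10, 1)
3. C_x = -4  [CA · BD = -768 ∩ 2·signedArea(AEC) = -24]
4. C_y = -29  [CA · BD = -768 ∩ 2·signedArea(AEC) = -24]
   → C = (-4, -29)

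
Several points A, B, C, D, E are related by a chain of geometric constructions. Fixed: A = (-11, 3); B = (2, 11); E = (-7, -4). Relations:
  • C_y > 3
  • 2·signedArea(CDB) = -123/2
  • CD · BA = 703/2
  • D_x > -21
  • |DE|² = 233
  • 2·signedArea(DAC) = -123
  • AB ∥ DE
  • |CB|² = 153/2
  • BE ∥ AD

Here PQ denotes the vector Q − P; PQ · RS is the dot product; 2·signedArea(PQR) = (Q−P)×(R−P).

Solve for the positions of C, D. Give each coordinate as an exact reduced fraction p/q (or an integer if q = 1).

C = (-5/2, 7/2)
D = (-20, -12)

1. D_x = -20  [AB ∥ DE ∩ BE ∥ AD]
2. D_y = -12  [AB ∥ DE ∩ BE ∥ AD]
   → D = (-20, -12)
3. C_x = -5/2  [2·signedArea(CDB) = -123/2 ∩ 2·signedArea(DAC) = -123]
4. C_y = 7/2  [2·signedArea(CDB) = -123/2 ∩ 2·signedArea(DAC) = -123]
   → C = (-5/2, 7/2)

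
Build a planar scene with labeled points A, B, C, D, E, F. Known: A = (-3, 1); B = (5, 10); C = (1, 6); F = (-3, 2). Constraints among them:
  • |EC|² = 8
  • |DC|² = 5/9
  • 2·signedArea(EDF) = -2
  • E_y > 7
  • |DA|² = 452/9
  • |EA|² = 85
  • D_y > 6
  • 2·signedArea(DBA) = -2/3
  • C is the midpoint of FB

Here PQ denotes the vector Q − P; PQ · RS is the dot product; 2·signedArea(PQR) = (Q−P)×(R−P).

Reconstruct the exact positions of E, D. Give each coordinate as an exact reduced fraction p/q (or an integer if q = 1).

1. D_x = 5/3  [line 9·x + -8·y + 107/3 = 0 ∩ |DA|² = 452/9]
2. D_y = 19/3  [line 9·x + -8·y + 107/3 = 0 ∩ |DA|² = 452/9]
   → D = (5/3, 19/3)
3. E_x = 3  [line 13/3·x + -14/3·y + 73/3 = 0 ∩ |EA|² = 85]
4. E_y = 8  [line 13/3·x + -14/3·y + 73/3 = 0 ∩ |EA|² = 85]
   → E = (3, 8)

D = (5/3, 19/3)
E = (3, 8)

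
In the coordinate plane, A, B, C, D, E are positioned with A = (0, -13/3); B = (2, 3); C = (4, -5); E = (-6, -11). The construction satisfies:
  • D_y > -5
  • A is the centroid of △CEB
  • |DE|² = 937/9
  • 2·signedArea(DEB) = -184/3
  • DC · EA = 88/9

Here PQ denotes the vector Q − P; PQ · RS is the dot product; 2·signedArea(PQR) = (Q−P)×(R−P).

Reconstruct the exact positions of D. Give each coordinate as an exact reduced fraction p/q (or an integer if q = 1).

D = (2, -14/3)

1. D_x = 2  [DC · EA = 88/9 ∩ 2·signedArea(DEB) = -184/3]
2. D_y = -14/3  [DC · EA = 88/9 ∩ 2·signedArea(DEB) = -184/3]
   → D = (2, -14/3)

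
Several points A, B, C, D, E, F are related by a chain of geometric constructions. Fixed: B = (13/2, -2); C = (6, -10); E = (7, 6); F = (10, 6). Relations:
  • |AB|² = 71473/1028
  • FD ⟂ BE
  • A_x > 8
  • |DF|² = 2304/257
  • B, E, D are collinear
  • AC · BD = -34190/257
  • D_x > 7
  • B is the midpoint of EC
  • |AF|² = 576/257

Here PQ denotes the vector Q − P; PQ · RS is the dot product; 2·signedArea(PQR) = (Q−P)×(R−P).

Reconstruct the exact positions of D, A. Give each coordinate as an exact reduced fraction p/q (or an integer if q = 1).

1. D_x = 1802/257  [B, E, D are collinear ∩ FD ⟂ BE]
2. D_y = 1590/257  [B, E, D are collinear ∩ FD ⟂ BE]
   → D = (1802/257, 1590/257)
3. A_x = 2186/257  [line -263/514·x + -2104/257·y + 13939/257 = 0 ∩ |AB|² = 71473/1028]
4. A_y = 1566/257  [line -263/514·x + -2104/257·y + 13939/257 = 0 ∩ |AB|² = 71473/1028]
   → A = (2186/257, 1566/257)

A = (2186/257, 1566/257)
D = (1802/257, 1590/257)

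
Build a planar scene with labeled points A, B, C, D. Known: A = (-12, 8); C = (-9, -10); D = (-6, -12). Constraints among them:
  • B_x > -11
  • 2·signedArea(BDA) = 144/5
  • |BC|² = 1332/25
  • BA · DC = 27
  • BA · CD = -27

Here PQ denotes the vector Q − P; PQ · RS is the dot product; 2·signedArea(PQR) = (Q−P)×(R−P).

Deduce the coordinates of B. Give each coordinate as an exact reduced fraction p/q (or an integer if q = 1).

B = (-51/5, -14/5)

1. B_x = -51/5  [2·signedArea(BDA) = 144/5 ∩ BA · CD = -27]
2. B_y = -14/5  [2·signedArea(BDA) = 144/5 ∩ BA · CD = -27]
   → B = (-51/5, -14/5)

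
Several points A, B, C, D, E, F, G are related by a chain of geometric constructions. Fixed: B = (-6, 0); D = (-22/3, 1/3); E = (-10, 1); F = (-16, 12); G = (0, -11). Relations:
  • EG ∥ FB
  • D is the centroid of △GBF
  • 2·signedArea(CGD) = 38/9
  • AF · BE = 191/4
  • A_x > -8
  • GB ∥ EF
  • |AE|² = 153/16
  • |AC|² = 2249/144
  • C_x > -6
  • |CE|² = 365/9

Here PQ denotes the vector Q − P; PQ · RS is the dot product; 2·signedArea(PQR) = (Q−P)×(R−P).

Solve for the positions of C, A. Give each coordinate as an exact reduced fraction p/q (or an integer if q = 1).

1. C_x = -16/3  [line -34/3·x + -22/3·y + -764/9 = 0 ∩ |CE|² = 365/9]
2. C_y = -10/3  [line -34/3·x + -22/3·y + -764/9 = 0 ∩ |CE|² = 365/9]
   → C = (-16/3, -10/3)
3. A_x = -7  [line 4·x + -1·y + 113/4 = 0 ∩ |AC|² = 2249/144]
4. A_y = 1/4  [line 4·x + -1·y + 113/4 = 0 ∩ |AC|² = 2249/144]
   → A = (-7, 1/4)

A = (-7, 1/4)
C = (-16/3, -10/3)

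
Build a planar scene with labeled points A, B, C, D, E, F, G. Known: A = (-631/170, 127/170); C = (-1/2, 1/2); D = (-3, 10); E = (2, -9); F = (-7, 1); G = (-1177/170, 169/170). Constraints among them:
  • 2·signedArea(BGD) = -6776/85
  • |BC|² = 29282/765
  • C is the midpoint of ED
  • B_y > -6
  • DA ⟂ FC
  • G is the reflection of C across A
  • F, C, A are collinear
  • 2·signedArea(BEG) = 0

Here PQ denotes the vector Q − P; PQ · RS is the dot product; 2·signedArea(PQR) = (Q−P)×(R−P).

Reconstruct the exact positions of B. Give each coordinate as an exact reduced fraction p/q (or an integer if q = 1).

B = (-497/510, -2891/510)

1. B_x = -497/510  [2·signedArea(BEG) = 0 ∩ 2·signedArea(BGD) = -6776/85]
2. B_y = -2891/510  [2·signedArea(BEG) = 0 ∩ 2·signedArea(BGD) = -6776/85]
   → B = (-497/510, -2891/510)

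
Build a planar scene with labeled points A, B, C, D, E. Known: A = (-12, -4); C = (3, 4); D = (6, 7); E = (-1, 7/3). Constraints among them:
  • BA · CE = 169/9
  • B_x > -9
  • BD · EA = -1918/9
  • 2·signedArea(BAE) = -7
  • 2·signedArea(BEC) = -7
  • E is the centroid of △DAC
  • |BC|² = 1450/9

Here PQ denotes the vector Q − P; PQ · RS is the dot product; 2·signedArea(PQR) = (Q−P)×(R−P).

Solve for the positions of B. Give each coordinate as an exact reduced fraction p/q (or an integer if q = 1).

B = (-8, -7/3)

1. B_x = -8  [2·signedArea(BEC) = -7 ∩ BD · EA = -1918/9]
2. B_y = -7/3  [2·signedArea(BEC) = -7 ∩ BD · EA = -1918/9]
   → B = (-8, -7/3)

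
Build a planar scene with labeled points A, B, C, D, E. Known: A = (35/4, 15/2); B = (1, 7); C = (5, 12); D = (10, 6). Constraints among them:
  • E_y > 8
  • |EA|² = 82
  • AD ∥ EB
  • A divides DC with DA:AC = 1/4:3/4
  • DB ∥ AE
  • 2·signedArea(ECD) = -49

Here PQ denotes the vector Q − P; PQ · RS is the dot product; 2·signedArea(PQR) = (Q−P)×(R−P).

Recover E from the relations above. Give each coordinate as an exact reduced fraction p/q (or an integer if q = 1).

1. E_x = -1/4  [AD ∥ EB ∩ DB ∥ AE]
2. E_y = 17/2  [AD ∥ EB ∩ DB ∥ AE]
   → E = (-1/4, 17/2)

E = (-1/4, 17/2)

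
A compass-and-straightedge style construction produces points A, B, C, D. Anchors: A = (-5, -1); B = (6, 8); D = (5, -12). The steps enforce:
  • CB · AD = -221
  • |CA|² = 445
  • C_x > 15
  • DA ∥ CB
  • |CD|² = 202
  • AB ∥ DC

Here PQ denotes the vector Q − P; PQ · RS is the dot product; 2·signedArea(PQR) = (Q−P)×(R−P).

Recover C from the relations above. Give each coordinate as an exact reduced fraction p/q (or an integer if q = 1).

1. C_x = 16  [DA ∥ CB ∩ AB ∥ DC]
2. C_y = -3  [DA ∥ CB ∩ AB ∥ DC]
   → C = (16, -3)

C = (16, -3)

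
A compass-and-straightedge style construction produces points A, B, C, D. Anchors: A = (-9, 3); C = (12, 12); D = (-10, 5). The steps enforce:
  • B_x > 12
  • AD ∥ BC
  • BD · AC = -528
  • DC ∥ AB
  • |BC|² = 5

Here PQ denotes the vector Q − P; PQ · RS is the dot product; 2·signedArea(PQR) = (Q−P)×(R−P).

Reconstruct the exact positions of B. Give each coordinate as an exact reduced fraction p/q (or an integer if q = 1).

1. B_x = 13  [AD ∥ BC ∩ DC ∥ AB]
2. B_y = 10  [AD ∥ BC ∩ DC ∥ AB]
   → B = (13, 10)

B = (13, 10)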